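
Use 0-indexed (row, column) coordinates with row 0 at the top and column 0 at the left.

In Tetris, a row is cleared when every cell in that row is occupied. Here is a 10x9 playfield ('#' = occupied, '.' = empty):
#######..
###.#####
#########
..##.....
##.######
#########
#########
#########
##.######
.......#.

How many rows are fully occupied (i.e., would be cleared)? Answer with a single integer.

Answer: 4

Derivation:
Check each row:
  row 0: 2 empty cells -> not full
  row 1: 1 empty cell -> not full
  row 2: 0 empty cells -> FULL (clear)
  row 3: 7 empty cells -> not full
  row 4: 1 empty cell -> not full
  row 5: 0 empty cells -> FULL (clear)
  row 6: 0 empty cells -> FULL (clear)
  row 7: 0 empty cells -> FULL (clear)
  row 8: 1 empty cell -> not full
  row 9: 8 empty cells -> not full
Total rows cleared: 4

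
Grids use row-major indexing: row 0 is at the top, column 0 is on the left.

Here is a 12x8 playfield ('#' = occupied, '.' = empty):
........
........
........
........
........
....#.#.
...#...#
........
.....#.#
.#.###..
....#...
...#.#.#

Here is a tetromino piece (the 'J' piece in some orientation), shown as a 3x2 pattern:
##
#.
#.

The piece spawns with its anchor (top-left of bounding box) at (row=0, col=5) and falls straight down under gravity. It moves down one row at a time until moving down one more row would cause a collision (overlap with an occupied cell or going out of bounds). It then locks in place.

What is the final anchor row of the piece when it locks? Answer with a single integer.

Spawn at (row=0, col=5). Try each row:
  row 0: fits
  row 1: fits
  row 2: fits
  row 3: fits
  row 4: fits
  row 5: blocked -> lock at row 4

Answer: 4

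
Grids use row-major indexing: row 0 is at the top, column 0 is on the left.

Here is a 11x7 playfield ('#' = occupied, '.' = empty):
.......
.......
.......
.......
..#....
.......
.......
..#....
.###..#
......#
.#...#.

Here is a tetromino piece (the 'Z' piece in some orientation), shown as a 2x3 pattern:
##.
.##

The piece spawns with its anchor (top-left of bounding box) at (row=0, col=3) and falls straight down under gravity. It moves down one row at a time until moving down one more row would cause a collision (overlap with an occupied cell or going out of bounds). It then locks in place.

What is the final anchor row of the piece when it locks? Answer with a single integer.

Answer: 7

Derivation:
Spawn at (row=0, col=3). Try each row:
  row 0: fits
  row 1: fits
  row 2: fits
  row 3: fits
  row 4: fits
  row 5: fits
  row 6: fits
  row 7: fits
  row 8: blocked -> lock at row 7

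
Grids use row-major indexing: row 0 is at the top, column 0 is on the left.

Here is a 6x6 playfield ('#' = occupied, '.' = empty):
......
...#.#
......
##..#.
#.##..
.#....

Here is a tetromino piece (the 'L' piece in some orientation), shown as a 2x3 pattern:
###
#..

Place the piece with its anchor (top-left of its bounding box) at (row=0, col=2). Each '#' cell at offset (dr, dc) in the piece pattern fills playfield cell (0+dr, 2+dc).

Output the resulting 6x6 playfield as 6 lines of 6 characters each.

Fill (0+0,2+0) = (0,2)
Fill (0+0,2+1) = (0,3)
Fill (0+0,2+2) = (0,4)
Fill (0+1,2+0) = (1,2)

Answer: ..###.
..##.#
......
##..#.
#.##..
.#....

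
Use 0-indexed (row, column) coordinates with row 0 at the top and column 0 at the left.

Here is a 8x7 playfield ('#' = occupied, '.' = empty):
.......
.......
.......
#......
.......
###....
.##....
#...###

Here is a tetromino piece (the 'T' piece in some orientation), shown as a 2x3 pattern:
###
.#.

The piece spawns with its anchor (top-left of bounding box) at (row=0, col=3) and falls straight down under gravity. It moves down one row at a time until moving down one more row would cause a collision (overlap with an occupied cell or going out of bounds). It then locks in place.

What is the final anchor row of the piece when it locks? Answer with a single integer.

Answer: 5

Derivation:
Spawn at (row=0, col=3). Try each row:
  row 0: fits
  row 1: fits
  row 2: fits
  row 3: fits
  row 4: fits
  row 5: fits
  row 6: blocked -> lock at row 5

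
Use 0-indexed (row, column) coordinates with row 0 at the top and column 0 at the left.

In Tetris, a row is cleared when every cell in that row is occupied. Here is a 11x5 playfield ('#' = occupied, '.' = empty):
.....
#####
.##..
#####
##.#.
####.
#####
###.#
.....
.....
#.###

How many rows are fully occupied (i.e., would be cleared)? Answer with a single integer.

Check each row:
  row 0: 5 empty cells -> not full
  row 1: 0 empty cells -> FULL (clear)
  row 2: 3 empty cells -> not full
  row 3: 0 empty cells -> FULL (clear)
  row 4: 2 empty cells -> not full
  row 5: 1 empty cell -> not full
  row 6: 0 empty cells -> FULL (clear)
  row 7: 1 empty cell -> not full
  row 8: 5 empty cells -> not full
  row 9: 5 empty cells -> not full
  row 10: 1 empty cell -> not full
Total rows cleared: 3

Answer: 3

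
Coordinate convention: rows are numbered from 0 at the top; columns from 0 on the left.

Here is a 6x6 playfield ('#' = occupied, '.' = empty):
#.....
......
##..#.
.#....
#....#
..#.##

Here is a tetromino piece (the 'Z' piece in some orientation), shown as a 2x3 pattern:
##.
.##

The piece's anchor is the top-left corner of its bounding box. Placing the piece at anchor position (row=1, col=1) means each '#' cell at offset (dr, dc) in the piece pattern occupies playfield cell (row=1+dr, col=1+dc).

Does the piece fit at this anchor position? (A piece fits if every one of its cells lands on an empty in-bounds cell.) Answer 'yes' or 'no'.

Answer: yes

Derivation:
Check each piece cell at anchor (1, 1):
  offset (0,0) -> (1,1): empty -> OK
  offset (0,1) -> (1,2): empty -> OK
  offset (1,1) -> (2,2): empty -> OK
  offset (1,2) -> (2,3): empty -> OK
All cells valid: yes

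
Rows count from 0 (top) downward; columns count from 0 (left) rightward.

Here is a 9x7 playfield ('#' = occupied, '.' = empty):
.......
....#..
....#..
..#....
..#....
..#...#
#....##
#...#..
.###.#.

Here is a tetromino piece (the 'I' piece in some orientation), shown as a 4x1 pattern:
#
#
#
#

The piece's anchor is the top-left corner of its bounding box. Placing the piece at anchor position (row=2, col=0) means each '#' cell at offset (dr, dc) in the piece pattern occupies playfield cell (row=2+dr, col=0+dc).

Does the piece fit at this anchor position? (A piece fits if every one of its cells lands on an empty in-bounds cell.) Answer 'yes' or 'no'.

Check each piece cell at anchor (2, 0):
  offset (0,0) -> (2,0): empty -> OK
  offset (1,0) -> (3,0): empty -> OK
  offset (2,0) -> (4,0): empty -> OK
  offset (3,0) -> (5,0): empty -> OK
All cells valid: yes

Answer: yes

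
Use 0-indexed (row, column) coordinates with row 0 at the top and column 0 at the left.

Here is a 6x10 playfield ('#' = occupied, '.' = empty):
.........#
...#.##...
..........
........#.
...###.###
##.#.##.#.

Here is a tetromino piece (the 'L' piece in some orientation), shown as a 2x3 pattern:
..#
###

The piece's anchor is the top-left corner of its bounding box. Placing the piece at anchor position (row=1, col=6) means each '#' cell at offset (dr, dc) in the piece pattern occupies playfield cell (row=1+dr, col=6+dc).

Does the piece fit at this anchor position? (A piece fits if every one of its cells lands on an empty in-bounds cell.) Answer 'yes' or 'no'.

Check each piece cell at anchor (1, 6):
  offset (0,2) -> (1,8): empty -> OK
  offset (1,0) -> (2,6): empty -> OK
  offset (1,1) -> (2,7): empty -> OK
  offset (1,2) -> (2,8): empty -> OK
All cells valid: yes

Answer: yes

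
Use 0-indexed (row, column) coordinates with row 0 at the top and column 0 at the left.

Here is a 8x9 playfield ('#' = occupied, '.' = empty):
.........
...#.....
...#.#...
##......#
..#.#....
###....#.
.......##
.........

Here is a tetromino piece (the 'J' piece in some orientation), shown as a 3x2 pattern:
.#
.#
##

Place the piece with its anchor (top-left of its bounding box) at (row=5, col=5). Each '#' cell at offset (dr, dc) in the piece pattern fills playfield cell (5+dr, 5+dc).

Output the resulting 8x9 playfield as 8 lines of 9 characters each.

Fill (5+0,5+1) = (5,6)
Fill (5+1,5+1) = (6,6)
Fill (5+2,5+0) = (7,5)
Fill (5+2,5+1) = (7,6)

Answer: .........
...#.....
...#.#...
##......#
..#.#....
###...##.
......###
.....##..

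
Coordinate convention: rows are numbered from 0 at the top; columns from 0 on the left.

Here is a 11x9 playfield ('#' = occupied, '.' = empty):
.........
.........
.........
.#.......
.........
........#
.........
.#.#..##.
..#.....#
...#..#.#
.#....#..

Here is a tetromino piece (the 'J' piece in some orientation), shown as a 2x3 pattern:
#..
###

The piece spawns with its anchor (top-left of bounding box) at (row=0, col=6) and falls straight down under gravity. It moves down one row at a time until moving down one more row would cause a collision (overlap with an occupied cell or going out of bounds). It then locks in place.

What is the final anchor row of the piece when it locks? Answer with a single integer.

Answer: 3

Derivation:
Spawn at (row=0, col=6). Try each row:
  row 0: fits
  row 1: fits
  row 2: fits
  row 3: fits
  row 4: blocked -> lock at row 3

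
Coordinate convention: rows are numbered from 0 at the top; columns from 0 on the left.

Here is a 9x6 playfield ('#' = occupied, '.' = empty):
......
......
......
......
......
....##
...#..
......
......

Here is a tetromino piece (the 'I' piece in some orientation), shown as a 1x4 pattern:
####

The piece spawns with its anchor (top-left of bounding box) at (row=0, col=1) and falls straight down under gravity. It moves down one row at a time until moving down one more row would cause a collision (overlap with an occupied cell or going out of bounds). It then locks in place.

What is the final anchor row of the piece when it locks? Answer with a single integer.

Answer: 4

Derivation:
Spawn at (row=0, col=1). Try each row:
  row 0: fits
  row 1: fits
  row 2: fits
  row 3: fits
  row 4: fits
  row 5: blocked -> lock at row 4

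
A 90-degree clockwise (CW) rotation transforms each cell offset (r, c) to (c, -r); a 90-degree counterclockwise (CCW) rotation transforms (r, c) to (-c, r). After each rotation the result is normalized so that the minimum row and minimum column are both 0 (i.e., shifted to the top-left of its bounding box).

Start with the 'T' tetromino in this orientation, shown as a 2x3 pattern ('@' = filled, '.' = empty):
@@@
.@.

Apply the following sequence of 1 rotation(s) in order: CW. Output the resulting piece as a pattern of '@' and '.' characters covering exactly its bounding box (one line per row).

Answer: .@
@@
.@

Derivation:
Start:
@@@
.@.
After rotation 1 (CW):
.@
@@
.@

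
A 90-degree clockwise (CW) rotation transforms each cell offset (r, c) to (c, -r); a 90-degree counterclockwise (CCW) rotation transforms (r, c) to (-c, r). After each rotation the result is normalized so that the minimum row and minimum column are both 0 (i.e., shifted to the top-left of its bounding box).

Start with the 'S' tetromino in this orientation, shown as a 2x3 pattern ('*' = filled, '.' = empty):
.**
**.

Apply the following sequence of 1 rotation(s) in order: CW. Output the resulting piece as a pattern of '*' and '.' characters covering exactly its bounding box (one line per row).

Start:
.**
**.
After rotation 1 (CW):
*.
**
.*

Answer: *.
**
.*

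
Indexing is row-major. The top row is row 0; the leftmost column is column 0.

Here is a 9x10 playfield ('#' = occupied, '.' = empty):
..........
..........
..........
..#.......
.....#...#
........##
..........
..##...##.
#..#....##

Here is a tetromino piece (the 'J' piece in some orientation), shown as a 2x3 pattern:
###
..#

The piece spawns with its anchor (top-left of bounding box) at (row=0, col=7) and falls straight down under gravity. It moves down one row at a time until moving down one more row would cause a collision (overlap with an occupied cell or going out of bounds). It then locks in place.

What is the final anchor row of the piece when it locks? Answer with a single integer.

Answer: 2

Derivation:
Spawn at (row=0, col=7). Try each row:
  row 0: fits
  row 1: fits
  row 2: fits
  row 3: blocked -> lock at row 2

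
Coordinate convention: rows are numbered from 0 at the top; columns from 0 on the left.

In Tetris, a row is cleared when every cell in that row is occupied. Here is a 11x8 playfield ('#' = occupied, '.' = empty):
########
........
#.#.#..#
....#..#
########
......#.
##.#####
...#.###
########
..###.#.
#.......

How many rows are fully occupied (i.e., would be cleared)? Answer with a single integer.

Check each row:
  row 0: 0 empty cells -> FULL (clear)
  row 1: 8 empty cells -> not full
  row 2: 4 empty cells -> not full
  row 3: 6 empty cells -> not full
  row 4: 0 empty cells -> FULL (clear)
  row 5: 7 empty cells -> not full
  row 6: 1 empty cell -> not full
  row 7: 4 empty cells -> not full
  row 8: 0 empty cells -> FULL (clear)
  row 9: 4 empty cells -> not full
  row 10: 7 empty cells -> not full
Total rows cleared: 3

Answer: 3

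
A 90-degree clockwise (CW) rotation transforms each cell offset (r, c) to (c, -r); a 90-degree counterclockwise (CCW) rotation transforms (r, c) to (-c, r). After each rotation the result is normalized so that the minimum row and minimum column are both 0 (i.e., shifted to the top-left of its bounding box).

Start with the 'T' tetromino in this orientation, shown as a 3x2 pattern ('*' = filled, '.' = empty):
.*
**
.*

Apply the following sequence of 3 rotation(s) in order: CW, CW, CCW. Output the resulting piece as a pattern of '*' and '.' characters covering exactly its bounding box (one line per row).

Answer: .*.
***

Derivation:
Start:
.*
**
.*
After rotation 1 (CW):
.*.
***
After rotation 2 (CW):
*.
**
*.
After rotation 3 (CCW):
.*.
***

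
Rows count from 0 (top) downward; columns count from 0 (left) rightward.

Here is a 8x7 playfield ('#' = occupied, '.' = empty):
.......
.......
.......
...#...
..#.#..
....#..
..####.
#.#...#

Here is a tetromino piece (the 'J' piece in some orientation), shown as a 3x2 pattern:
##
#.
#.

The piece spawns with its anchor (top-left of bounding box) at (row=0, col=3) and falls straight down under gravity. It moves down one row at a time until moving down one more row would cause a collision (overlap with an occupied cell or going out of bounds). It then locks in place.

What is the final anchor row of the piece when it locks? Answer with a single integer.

Spawn at (row=0, col=3). Try each row:
  row 0: fits
  row 1: blocked -> lock at row 0

Answer: 0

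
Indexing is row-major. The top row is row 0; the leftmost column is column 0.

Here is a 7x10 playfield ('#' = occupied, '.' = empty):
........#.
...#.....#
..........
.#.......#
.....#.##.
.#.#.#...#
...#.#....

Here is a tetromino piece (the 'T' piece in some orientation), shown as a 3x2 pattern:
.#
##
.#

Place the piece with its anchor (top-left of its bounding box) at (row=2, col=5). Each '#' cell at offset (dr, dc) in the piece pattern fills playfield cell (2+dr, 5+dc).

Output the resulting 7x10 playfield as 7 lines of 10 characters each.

Answer: ........#.
...#.....#
......#...
.#...##..#
.....####.
.#.#.#...#
...#.#....

Derivation:
Fill (2+0,5+1) = (2,6)
Fill (2+1,5+0) = (3,5)
Fill (2+1,5+1) = (3,6)
Fill (2+2,5+1) = (4,6)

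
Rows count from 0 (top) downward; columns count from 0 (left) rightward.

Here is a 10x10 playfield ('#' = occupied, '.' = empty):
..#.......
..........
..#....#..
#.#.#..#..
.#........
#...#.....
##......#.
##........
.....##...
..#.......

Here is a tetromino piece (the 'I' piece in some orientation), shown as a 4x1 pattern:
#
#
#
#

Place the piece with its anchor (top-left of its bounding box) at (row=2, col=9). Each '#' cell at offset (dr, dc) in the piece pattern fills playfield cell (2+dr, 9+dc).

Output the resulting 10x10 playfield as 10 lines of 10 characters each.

Fill (2+0,9+0) = (2,9)
Fill (2+1,9+0) = (3,9)
Fill (2+2,9+0) = (4,9)
Fill (2+3,9+0) = (5,9)

Answer: ..#.......
..........
..#....#.#
#.#.#..#.#
.#.......#
#...#....#
##......#.
##........
.....##...
..#.......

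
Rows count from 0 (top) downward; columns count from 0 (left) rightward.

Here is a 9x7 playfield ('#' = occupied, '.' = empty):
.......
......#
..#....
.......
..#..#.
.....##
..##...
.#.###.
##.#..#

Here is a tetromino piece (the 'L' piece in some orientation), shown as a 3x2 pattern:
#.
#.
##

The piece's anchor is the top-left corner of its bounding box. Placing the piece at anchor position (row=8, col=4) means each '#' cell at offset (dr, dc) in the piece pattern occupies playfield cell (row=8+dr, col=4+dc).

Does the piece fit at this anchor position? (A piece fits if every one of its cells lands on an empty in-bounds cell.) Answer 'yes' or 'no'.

Answer: no

Derivation:
Check each piece cell at anchor (8, 4):
  offset (0,0) -> (8,4): empty -> OK
  offset (1,0) -> (9,4): out of bounds -> FAIL
  offset (2,0) -> (10,4): out of bounds -> FAIL
  offset (2,1) -> (10,5): out of bounds -> FAIL
All cells valid: no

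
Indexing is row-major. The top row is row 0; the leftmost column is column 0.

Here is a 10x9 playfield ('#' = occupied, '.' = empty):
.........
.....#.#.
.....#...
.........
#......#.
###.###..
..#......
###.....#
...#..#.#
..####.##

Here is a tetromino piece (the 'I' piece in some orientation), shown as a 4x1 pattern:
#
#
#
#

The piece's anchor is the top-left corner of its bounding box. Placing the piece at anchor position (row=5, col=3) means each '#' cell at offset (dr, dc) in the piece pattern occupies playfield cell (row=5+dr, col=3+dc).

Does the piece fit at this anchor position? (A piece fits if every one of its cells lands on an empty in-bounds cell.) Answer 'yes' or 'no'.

Answer: no

Derivation:
Check each piece cell at anchor (5, 3):
  offset (0,0) -> (5,3): empty -> OK
  offset (1,0) -> (6,3): empty -> OK
  offset (2,0) -> (7,3): empty -> OK
  offset (3,0) -> (8,3): occupied ('#') -> FAIL
All cells valid: no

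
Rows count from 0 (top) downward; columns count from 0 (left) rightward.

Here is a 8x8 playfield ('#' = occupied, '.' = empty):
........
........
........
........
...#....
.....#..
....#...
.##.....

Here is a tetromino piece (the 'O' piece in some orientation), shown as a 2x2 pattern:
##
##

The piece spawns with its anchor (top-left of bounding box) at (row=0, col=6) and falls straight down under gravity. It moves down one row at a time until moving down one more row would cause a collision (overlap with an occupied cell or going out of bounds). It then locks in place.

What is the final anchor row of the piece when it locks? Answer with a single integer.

Spawn at (row=0, col=6). Try each row:
  row 0: fits
  row 1: fits
  row 2: fits
  row 3: fits
  row 4: fits
  row 5: fits
  row 6: fits
  row 7: blocked -> lock at row 6

Answer: 6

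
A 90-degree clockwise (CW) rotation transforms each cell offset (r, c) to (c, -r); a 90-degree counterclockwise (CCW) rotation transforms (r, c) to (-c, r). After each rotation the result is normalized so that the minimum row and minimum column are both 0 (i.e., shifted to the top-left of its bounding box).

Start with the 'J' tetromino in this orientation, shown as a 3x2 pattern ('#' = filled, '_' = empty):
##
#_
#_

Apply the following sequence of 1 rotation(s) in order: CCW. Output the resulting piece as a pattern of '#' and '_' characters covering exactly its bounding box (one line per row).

Start:
##
#_
#_
After rotation 1 (CCW):
#__
###

Answer: #__
###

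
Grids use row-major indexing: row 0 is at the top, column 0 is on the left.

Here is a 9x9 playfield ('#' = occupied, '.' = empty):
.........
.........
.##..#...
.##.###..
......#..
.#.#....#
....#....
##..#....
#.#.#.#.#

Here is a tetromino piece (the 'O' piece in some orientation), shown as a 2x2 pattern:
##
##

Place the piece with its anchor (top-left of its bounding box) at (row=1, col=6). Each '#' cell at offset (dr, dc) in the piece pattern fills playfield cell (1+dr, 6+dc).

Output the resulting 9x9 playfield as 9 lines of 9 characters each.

Fill (1+0,6+0) = (1,6)
Fill (1+0,6+1) = (1,7)
Fill (1+1,6+0) = (2,6)
Fill (1+1,6+1) = (2,7)

Answer: .........
......##.
.##..###.
.##.###..
......#..
.#.#....#
....#....
##..#....
#.#.#.#.#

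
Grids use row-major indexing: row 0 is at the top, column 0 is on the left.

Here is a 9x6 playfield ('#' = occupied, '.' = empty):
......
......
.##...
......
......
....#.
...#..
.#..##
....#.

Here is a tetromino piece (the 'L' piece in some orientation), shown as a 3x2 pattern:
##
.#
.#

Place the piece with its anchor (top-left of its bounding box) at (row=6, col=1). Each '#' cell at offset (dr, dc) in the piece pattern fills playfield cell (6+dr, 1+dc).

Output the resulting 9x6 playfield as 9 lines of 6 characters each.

Fill (6+0,1+0) = (6,1)
Fill (6+0,1+1) = (6,2)
Fill (6+1,1+1) = (7,2)
Fill (6+2,1+1) = (8,2)

Answer: ......
......
.##...
......
......
....#.
.###..
.##.##
..#.#.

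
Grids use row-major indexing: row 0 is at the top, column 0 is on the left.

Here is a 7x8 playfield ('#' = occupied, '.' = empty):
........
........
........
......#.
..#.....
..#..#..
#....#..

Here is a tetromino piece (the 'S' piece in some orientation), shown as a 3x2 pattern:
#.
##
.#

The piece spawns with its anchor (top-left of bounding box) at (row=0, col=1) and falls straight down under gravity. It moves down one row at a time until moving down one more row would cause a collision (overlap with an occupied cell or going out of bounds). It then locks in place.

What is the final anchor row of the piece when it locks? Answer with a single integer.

Answer: 1

Derivation:
Spawn at (row=0, col=1). Try each row:
  row 0: fits
  row 1: fits
  row 2: blocked -> lock at row 1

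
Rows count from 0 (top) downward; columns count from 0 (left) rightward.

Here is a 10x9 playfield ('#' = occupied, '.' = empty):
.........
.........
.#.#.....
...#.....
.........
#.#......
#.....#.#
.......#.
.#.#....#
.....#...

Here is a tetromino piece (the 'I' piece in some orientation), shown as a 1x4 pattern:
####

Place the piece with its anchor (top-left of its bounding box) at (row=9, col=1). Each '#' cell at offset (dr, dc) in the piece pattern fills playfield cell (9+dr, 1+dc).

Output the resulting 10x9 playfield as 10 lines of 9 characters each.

Answer: .........
.........
.#.#.....
...#.....
.........
#.#......
#.....#.#
.......#.
.#.#....#
.#####...

Derivation:
Fill (9+0,1+0) = (9,1)
Fill (9+0,1+1) = (9,2)
Fill (9+0,1+2) = (9,3)
Fill (9+0,1+3) = (9,4)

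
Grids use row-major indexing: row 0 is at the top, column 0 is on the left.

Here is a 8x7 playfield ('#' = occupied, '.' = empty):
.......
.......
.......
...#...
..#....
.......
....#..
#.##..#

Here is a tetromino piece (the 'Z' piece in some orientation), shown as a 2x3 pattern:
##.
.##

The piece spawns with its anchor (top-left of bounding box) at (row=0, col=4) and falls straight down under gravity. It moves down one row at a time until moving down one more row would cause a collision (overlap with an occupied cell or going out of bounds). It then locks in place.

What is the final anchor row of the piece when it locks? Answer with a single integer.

Answer: 5

Derivation:
Spawn at (row=0, col=4). Try each row:
  row 0: fits
  row 1: fits
  row 2: fits
  row 3: fits
  row 4: fits
  row 5: fits
  row 6: blocked -> lock at row 5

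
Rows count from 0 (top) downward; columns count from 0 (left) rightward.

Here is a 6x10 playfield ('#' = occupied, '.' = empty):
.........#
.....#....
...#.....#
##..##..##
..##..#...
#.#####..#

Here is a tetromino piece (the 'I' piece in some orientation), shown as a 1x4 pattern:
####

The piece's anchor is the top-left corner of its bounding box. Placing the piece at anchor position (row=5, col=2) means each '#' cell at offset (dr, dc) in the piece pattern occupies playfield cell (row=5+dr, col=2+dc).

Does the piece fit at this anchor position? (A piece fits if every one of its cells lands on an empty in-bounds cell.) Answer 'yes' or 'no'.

Answer: no

Derivation:
Check each piece cell at anchor (5, 2):
  offset (0,0) -> (5,2): occupied ('#') -> FAIL
  offset (0,1) -> (5,3): occupied ('#') -> FAIL
  offset (0,2) -> (5,4): occupied ('#') -> FAIL
  offset (0,3) -> (5,5): occupied ('#') -> FAIL
All cells valid: no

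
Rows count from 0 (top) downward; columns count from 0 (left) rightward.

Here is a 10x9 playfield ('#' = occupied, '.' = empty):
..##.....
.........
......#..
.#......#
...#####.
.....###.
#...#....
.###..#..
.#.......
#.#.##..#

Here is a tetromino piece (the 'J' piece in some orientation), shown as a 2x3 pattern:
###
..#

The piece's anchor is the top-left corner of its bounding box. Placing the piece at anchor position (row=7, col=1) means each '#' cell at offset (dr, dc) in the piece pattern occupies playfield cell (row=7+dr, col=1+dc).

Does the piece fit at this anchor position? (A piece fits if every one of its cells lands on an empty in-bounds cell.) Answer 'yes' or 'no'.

Answer: no

Derivation:
Check each piece cell at anchor (7, 1):
  offset (0,0) -> (7,1): occupied ('#') -> FAIL
  offset (0,1) -> (7,2): occupied ('#') -> FAIL
  offset (0,2) -> (7,3): occupied ('#') -> FAIL
  offset (1,2) -> (8,3): empty -> OK
All cells valid: no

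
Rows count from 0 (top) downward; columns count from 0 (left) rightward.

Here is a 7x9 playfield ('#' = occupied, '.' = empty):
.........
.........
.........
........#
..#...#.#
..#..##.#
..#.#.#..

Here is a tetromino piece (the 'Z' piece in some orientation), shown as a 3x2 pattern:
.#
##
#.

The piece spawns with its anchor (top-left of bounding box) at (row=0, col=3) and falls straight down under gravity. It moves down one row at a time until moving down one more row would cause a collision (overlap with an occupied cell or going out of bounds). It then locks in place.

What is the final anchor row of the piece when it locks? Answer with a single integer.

Answer: 4

Derivation:
Spawn at (row=0, col=3). Try each row:
  row 0: fits
  row 1: fits
  row 2: fits
  row 3: fits
  row 4: fits
  row 5: blocked -> lock at row 4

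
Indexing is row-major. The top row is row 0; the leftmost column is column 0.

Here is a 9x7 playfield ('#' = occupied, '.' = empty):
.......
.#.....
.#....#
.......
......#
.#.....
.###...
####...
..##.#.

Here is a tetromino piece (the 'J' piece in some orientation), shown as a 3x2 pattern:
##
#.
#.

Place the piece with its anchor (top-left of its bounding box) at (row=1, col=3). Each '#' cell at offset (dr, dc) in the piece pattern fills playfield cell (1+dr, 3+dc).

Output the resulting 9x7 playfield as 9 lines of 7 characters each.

Answer: .......
.#.##..
.#.#..#
...#...
......#
.#.....
.###...
####...
..##.#.

Derivation:
Fill (1+0,3+0) = (1,3)
Fill (1+0,3+1) = (1,4)
Fill (1+1,3+0) = (2,3)
Fill (1+2,3+0) = (3,3)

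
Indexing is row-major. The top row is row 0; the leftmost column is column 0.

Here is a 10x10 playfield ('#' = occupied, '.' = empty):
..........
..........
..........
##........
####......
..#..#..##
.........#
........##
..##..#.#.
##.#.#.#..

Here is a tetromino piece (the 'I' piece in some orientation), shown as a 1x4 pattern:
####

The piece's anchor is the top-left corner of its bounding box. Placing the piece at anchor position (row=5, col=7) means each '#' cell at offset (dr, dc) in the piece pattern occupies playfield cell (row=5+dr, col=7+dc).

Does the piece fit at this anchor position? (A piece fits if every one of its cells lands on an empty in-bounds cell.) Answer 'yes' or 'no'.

Check each piece cell at anchor (5, 7):
  offset (0,0) -> (5,7): empty -> OK
  offset (0,1) -> (5,8): occupied ('#') -> FAIL
  offset (0,2) -> (5,9): occupied ('#') -> FAIL
  offset (0,3) -> (5,10): out of bounds -> FAIL
All cells valid: no

Answer: no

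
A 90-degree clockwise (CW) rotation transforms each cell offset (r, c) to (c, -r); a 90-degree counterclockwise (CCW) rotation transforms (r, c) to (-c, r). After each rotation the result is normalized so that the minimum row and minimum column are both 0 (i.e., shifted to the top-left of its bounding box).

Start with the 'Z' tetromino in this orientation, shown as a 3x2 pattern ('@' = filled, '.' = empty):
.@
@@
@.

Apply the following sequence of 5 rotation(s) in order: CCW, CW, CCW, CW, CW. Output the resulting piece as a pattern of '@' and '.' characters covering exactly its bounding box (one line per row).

Start:
.@
@@
@.
After rotation 1 (CCW):
@@.
.@@
After rotation 2 (CW):
.@
@@
@.
After rotation 3 (CCW):
@@.
.@@
After rotation 4 (CW):
.@
@@
@.
After rotation 5 (CW):
@@.
.@@

Answer: @@.
.@@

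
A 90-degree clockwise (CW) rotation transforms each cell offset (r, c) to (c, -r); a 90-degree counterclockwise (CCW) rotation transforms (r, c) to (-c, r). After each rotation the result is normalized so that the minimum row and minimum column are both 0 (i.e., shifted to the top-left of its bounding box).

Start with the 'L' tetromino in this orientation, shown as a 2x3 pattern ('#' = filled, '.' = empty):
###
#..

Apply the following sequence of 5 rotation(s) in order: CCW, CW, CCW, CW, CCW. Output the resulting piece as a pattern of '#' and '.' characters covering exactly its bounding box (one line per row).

Start:
###
#..
After rotation 1 (CCW):
#.
#.
##
After rotation 2 (CW):
###
#..
After rotation 3 (CCW):
#.
#.
##
After rotation 4 (CW):
###
#..
After rotation 5 (CCW):
#.
#.
##

Answer: #.
#.
##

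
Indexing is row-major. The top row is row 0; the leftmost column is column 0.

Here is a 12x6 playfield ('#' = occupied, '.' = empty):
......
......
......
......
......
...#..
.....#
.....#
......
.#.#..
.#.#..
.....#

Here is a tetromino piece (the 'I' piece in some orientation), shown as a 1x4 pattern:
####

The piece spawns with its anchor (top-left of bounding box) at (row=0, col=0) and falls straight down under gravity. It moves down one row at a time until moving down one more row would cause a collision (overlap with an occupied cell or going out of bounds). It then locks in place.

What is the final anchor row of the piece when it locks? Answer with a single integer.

Answer: 4

Derivation:
Spawn at (row=0, col=0). Try each row:
  row 0: fits
  row 1: fits
  row 2: fits
  row 3: fits
  row 4: fits
  row 5: blocked -> lock at row 4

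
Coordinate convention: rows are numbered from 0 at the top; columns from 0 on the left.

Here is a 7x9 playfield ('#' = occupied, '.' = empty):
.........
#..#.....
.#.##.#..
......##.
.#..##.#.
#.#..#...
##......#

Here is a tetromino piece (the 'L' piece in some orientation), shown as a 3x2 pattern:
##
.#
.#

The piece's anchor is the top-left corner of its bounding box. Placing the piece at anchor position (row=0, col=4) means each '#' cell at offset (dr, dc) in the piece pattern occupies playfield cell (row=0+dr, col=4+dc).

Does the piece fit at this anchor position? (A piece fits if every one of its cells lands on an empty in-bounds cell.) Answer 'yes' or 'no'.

Answer: yes

Derivation:
Check each piece cell at anchor (0, 4):
  offset (0,0) -> (0,4): empty -> OK
  offset (0,1) -> (0,5): empty -> OK
  offset (1,1) -> (1,5): empty -> OK
  offset (2,1) -> (2,5): empty -> OK
All cells valid: yes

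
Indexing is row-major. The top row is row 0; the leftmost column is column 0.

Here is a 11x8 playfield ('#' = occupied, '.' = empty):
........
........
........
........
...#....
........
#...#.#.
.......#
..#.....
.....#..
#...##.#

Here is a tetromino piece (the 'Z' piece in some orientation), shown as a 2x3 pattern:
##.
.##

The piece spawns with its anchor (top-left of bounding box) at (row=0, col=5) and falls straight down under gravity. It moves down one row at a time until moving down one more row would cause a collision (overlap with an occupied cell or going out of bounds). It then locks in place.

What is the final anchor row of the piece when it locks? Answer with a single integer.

Answer: 4

Derivation:
Spawn at (row=0, col=5). Try each row:
  row 0: fits
  row 1: fits
  row 2: fits
  row 3: fits
  row 4: fits
  row 5: blocked -> lock at row 4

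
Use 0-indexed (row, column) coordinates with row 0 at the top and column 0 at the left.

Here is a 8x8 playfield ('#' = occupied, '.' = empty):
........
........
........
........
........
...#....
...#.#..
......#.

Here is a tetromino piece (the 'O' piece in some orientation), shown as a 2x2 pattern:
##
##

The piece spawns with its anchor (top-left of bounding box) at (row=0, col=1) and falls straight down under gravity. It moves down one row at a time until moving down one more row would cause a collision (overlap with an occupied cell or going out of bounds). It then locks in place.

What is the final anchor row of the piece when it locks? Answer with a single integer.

Spawn at (row=0, col=1). Try each row:
  row 0: fits
  row 1: fits
  row 2: fits
  row 3: fits
  row 4: fits
  row 5: fits
  row 6: fits
  row 7: blocked -> lock at row 6

Answer: 6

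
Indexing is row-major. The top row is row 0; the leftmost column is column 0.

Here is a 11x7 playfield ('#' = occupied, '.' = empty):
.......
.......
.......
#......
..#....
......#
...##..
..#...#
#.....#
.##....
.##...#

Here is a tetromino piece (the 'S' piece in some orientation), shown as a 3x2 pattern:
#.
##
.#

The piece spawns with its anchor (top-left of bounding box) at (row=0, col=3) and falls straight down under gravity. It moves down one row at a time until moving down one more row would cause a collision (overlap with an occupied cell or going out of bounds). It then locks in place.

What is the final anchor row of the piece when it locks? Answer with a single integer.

Answer: 3

Derivation:
Spawn at (row=0, col=3). Try each row:
  row 0: fits
  row 1: fits
  row 2: fits
  row 3: fits
  row 4: blocked -> lock at row 3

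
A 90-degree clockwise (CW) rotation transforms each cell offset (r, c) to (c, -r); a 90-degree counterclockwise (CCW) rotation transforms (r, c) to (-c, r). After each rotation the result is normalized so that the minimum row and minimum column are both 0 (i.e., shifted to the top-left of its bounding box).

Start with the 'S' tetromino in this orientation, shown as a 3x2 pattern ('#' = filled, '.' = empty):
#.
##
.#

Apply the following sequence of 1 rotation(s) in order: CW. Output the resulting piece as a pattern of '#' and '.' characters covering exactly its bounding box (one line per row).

Start:
#.
##
.#
After rotation 1 (CW):
.##
##.

Answer: .##
##.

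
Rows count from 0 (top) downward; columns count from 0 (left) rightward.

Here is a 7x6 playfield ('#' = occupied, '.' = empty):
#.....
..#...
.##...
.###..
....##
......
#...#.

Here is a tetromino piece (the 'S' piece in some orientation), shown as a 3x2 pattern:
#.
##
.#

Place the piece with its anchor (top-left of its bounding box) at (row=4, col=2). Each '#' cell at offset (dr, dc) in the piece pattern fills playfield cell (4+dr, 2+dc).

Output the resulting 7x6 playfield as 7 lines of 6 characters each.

Answer: #.....
..#...
.##...
.###..
..#.##
..##..
#..##.

Derivation:
Fill (4+0,2+0) = (4,2)
Fill (4+1,2+0) = (5,2)
Fill (4+1,2+1) = (5,3)
Fill (4+2,2+1) = (6,3)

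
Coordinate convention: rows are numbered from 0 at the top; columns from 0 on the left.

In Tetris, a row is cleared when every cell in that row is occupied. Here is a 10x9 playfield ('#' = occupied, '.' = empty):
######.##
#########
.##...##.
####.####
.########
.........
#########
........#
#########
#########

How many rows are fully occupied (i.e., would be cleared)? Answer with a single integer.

Check each row:
  row 0: 1 empty cell -> not full
  row 1: 0 empty cells -> FULL (clear)
  row 2: 5 empty cells -> not full
  row 3: 1 empty cell -> not full
  row 4: 1 empty cell -> not full
  row 5: 9 empty cells -> not full
  row 6: 0 empty cells -> FULL (clear)
  row 7: 8 empty cells -> not full
  row 8: 0 empty cells -> FULL (clear)
  row 9: 0 empty cells -> FULL (clear)
Total rows cleared: 4

Answer: 4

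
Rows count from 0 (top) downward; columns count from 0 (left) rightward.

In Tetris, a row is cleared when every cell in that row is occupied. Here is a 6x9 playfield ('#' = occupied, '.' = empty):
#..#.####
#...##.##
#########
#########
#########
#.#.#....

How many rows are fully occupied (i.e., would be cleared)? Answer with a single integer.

Check each row:
  row 0: 3 empty cells -> not full
  row 1: 4 empty cells -> not full
  row 2: 0 empty cells -> FULL (clear)
  row 3: 0 empty cells -> FULL (clear)
  row 4: 0 empty cells -> FULL (clear)
  row 5: 6 empty cells -> not full
Total rows cleared: 3

Answer: 3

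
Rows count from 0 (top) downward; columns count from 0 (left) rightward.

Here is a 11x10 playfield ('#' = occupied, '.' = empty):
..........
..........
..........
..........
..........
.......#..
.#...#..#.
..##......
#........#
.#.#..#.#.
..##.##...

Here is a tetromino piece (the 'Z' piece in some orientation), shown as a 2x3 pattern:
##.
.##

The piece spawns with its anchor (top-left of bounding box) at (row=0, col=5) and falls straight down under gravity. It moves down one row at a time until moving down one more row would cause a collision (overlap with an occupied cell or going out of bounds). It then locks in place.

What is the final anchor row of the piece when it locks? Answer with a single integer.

Answer: 3

Derivation:
Spawn at (row=0, col=5). Try each row:
  row 0: fits
  row 1: fits
  row 2: fits
  row 3: fits
  row 4: blocked -> lock at row 3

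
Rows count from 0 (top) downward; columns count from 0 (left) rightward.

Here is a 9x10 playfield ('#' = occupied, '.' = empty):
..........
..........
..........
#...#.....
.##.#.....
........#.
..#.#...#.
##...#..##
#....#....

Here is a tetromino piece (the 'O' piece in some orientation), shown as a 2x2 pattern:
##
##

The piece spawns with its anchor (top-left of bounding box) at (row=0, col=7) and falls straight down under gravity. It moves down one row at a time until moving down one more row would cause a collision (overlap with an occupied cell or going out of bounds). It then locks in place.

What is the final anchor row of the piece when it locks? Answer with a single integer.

Answer: 3

Derivation:
Spawn at (row=0, col=7). Try each row:
  row 0: fits
  row 1: fits
  row 2: fits
  row 3: fits
  row 4: blocked -> lock at row 3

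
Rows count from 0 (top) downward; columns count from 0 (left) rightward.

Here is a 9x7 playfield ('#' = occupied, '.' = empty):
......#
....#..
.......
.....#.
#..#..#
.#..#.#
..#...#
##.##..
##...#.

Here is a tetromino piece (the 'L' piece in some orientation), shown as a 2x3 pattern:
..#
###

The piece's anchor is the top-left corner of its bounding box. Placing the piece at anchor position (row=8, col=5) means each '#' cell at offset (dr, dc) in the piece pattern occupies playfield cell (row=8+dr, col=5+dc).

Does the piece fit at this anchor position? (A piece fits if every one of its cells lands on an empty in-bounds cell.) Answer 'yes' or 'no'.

Check each piece cell at anchor (8, 5):
  offset (0,2) -> (8,7): out of bounds -> FAIL
  offset (1,0) -> (9,5): out of bounds -> FAIL
  offset (1,1) -> (9,6): out of bounds -> FAIL
  offset (1,2) -> (9,7): out of bounds -> FAIL
All cells valid: no

Answer: no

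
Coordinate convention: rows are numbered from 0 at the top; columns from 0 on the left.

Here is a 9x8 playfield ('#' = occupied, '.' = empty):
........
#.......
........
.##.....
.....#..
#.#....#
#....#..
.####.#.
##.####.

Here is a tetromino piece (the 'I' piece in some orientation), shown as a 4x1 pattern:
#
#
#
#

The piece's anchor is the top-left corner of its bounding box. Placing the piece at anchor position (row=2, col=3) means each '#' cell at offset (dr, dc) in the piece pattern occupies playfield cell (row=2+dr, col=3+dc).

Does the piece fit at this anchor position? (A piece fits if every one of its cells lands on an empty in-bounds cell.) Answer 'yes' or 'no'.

Answer: yes

Derivation:
Check each piece cell at anchor (2, 3):
  offset (0,0) -> (2,3): empty -> OK
  offset (1,0) -> (3,3): empty -> OK
  offset (2,0) -> (4,3): empty -> OK
  offset (3,0) -> (5,3): empty -> OK
All cells valid: yes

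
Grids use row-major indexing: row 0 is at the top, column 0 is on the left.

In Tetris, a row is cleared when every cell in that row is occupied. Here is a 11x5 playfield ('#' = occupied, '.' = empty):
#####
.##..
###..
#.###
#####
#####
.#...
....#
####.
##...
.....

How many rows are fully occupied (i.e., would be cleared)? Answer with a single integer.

Check each row:
  row 0: 0 empty cells -> FULL (clear)
  row 1: 3 empty cells -> not full
  row 2: 2 empty cells -> not full
  row 3: 1 empty cell -> not full
  row 4: 0 empty cells -> FULL (clear)
  row 5: 0 empty cells -> FULL (clear)
  row 6: 4 empty cells -> not full
  row 7: 4 empty cells -> not full
  row 8: 1 empty cell -> not full
  row 9: 3 empty cells -> not full
  row 10: 5 empty cells -> not full
Total rows cleared: 3

Answer: 3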